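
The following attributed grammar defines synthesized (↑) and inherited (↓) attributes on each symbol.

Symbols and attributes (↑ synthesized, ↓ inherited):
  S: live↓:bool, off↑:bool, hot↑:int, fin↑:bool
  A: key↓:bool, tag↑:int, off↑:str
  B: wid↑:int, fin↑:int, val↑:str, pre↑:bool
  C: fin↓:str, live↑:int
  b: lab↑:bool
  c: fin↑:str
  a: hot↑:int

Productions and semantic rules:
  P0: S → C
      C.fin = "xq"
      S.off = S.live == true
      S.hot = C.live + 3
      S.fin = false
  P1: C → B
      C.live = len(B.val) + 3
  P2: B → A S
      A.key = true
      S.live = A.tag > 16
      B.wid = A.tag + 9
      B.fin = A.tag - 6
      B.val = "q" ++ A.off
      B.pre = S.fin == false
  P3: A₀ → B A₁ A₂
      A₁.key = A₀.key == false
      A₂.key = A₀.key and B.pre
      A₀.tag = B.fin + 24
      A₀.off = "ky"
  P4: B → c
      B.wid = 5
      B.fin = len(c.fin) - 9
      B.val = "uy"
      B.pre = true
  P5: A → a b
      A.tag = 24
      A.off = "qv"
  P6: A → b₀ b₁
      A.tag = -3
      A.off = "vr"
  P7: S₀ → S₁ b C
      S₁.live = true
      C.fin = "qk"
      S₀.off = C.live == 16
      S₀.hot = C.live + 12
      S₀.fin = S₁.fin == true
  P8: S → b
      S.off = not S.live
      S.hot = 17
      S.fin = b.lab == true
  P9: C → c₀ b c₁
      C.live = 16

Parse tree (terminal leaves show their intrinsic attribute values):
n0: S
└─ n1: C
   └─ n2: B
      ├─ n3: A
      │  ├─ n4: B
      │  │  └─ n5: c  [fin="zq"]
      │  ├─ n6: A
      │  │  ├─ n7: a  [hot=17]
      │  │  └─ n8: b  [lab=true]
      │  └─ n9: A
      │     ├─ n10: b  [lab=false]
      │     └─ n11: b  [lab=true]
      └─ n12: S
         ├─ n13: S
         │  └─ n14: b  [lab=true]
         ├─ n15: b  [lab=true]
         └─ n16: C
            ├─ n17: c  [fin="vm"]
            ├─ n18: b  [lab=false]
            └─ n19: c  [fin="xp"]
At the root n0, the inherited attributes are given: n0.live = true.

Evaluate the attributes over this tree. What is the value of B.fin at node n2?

1. n0.live = true  [given at root]
2. n1.fin = "xq"  ["xq"]
3. n3.key = true  [true]
4. n5.fin = "zq"  [terminal]
5. n4.wid = 5  [5]
6. n4.fin = -7  [len(c.fin) - 9]
7. n4.val = "uy"  ["uy"]
8. n4.pre = true  [true]
9. n6.key = false  [A₀.key == false]
10. n7.hot = 17  [terminal]
11. n8.lab = true  [terminal]
12. n6.tag = 24  [24]
13. n6.off = "qv"  ["qv"]
14. n9.key = true  [A₀.key and B.pre]
15. n10.lab = false  [terminal]
16. n11.lab = true  [terminal]
17. n9.tag = -3  [-3]
18. n9.off = "vr"  ["vr"]
19. n3.tag = 17  [B.fin + 24]
20. n3.off = "ky"  ["ky"]
21. n12.live = true  [A.tag > 16]
22. n13.live = true  [true]
23. n14.lab = true  [terminal]
24. n13.off = false  [not S.live]
25. n13.hot = 17  [17]
26. n13.fin = true  [b.lab == true]
27. n15.lab = true  [terminal]
28. n16.fin = "qk"  ["qk"]
29. n17.fin = "vm"  [terminal]
30. n18.lab = false  [terminal]
31. n19.fin = "xp"  [terminal]
32. n16.live = 16  [16]
33. n12.off = true  [C.live == 16]
34. n12.hot = 28  [C.live + 12]
35. n12.fin = true  [S₁.fin == true]
36. n2.wid = 26  [A.tag + 9]
37. n2.fin = 11  [A.tag - 6]
38. n2.val = "qky"  ["q" ++ A.off]
39. n2.pre = false  [S.fin == false]
40. n1.live = 6  [len(B.val) + 3]
41. n0.off = true  [S.live == true]
42. n0.hot = 9  [C.live + 3]
43. n0.fin = false  [false]

11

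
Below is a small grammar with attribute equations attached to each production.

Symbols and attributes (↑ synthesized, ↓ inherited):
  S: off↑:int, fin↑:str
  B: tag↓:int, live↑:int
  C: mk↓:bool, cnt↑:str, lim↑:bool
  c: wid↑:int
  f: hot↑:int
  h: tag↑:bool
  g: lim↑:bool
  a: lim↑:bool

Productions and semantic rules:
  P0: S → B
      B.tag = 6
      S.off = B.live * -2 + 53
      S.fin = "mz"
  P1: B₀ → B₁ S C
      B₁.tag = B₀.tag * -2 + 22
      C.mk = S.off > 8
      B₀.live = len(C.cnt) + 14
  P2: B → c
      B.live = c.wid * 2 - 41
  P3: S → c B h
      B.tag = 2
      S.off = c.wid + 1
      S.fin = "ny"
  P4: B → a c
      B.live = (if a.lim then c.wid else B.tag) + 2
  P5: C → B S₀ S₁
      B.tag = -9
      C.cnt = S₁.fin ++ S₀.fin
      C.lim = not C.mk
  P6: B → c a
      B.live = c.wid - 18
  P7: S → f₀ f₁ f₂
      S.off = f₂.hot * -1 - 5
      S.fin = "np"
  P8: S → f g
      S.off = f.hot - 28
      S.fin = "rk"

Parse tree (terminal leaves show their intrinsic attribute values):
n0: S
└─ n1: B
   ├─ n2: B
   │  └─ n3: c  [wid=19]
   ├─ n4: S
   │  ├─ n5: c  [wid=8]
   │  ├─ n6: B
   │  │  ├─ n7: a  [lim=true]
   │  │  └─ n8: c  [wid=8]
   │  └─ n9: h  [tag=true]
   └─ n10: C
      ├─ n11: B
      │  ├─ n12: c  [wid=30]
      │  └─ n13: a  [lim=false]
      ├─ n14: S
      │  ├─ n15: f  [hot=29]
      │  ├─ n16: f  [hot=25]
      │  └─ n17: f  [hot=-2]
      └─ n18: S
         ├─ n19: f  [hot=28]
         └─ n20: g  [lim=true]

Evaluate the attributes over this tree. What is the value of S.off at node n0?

17

1. n1.tag = 6  [6]
2. n2.tag = 10  [B₀.tag * -2 + 22]
3. n3.wid = 19  [terminal]
4. n2.live = -3  [c.wid * 2 - 41]
5. n5.wid = 8  [terminal]
6. n6.tag = 2  [2]
7. n7.lim = true  [terminal]
8. n8.wid = 8  [terminal]
9. n6.live = 10  [(if a.lim then c.wid else B.tag) + 2]
10. n9.tag = true  [terminal]
11. n4.off = 9  [c.wid + 1]
12. n4.fin = "ny"  ["ny"]
13. n10.mk = true  [S.off > 8]
14. n11.tag = -9  [-9]
15. n12.wid = 30  [terminal]
16. n13.lim = false  [terminal]
17. n11.live = 12  [c.wid - 18]
18. n15.hot = 29  [terminal]
19. n16.hot = 25  [terminal]
20. n17.hot = -2  [terminal]
21. n14.off = -3  [f₂.hot * -1 - 5]
22. n14.fin = "np"  ["np"]
23. n19.hot = 28  [terminal]
24. n20.lim = true  [terminal]
25. n18.off = 0  [f.hot - 28]
26. n18.fin = "rk"  ["rk"]
27. n10.cnt = "rknp"  [S₁.fin ++ S₀.fin]
28. n10.lim = false  [not C.mk]
29. n1.live = 18  [len(C.cnt) + 14]
30. n0.off = 17  [B.live * -2 + 53]
31. n0.fin = "mz"  ["mz"]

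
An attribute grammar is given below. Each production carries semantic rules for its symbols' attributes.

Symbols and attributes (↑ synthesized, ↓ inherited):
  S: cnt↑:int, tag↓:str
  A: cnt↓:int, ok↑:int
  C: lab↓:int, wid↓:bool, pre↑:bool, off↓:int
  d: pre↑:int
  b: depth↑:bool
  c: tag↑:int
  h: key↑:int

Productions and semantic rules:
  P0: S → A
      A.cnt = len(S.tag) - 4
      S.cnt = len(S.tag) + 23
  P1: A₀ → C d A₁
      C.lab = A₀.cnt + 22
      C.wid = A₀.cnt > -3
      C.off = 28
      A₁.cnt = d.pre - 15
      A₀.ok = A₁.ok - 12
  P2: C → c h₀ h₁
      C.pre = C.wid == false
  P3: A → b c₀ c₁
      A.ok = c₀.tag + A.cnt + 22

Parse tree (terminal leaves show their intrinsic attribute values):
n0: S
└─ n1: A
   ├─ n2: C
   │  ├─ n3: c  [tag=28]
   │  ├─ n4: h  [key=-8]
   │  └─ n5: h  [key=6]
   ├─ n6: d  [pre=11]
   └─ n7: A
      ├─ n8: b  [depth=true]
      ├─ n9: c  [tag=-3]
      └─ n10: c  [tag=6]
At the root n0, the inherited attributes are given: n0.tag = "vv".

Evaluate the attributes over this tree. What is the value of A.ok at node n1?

1. n0.tag = "vv"  [given at root]
2. n1.cnt = -2  [len(S.tag) - 4]
3. n2.lab = 20  [A₀.cnt + 22]
4. n2.wid = true  [A₀.cnt > -3]
5. n2.off = 28  [28]
6. n3.tag = 28  [terminal]
7. n4.key = -8  [terminal]
8. n5.key = 6  [terminal]
9. n2.pre = false  [C.wid == false]
10. n6.pre = 11  [terminal]
11. n7.cnt = -4  [d.pre - 15]
12. n8.depth = true  [terminal]
13. n9.tag = -3  [terminal]
14. n10.tag = 6  [terminal]
15. n7.ok = 15  [c₀.tag + A.cnt + 22]
16. n1.ok = 3  [A₁.ok - 12]
17. n0.cnt = 25  [len(S.tag) + 23]

3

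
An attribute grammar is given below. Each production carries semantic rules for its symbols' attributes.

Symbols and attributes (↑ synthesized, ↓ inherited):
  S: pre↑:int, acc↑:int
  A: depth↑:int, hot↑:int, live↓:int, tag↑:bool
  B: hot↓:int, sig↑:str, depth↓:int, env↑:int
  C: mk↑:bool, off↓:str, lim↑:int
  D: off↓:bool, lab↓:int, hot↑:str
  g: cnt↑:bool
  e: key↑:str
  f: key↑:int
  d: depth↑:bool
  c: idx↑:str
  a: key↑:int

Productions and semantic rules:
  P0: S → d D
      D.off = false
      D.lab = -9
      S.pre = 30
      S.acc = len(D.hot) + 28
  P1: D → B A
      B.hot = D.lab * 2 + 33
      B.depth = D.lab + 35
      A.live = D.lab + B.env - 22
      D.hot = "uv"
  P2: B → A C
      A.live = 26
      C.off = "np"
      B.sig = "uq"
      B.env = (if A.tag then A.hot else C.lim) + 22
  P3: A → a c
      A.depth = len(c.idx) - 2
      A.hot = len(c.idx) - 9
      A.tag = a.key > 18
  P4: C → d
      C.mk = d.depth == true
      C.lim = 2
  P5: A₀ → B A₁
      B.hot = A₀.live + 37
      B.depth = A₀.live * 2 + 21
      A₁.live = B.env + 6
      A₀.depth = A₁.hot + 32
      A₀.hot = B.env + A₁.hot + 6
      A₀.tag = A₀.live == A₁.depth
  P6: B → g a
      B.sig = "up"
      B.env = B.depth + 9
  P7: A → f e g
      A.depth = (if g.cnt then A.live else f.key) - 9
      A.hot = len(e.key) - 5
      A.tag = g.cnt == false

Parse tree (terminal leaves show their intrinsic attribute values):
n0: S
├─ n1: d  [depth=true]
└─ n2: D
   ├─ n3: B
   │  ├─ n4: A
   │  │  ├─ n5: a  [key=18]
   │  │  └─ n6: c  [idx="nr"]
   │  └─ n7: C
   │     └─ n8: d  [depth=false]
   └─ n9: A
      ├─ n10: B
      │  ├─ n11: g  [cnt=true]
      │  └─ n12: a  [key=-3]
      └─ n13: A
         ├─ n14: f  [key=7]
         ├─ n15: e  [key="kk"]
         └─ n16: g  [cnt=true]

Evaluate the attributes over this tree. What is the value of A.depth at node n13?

1. n1.depth = true  [terminal]
2. n2.off = false  [false]
3. n2.lab = -9  [-9]
4. n3.hot = 15  [D.lab * 2 + 33]
5. n3.depth = 26  [D.lab + 35]
6. n4.live = 26  [26]
7. n5.key = 18  [terminal]
8. n6.idx = "nr"  [terminal]
9. n4.depth = 0  [len(c.idx) - 2]
10. n4.hot = -7  [len(c.idx) - 9]
11. n4.tag = false  [a.key > 18]
12. n7.off = "np"  ["np"]
13. n8.depth = false  [terminal]
14. n7.mk = false  [d.depth == true]
15. n7.lim = 2  [2]
16. n3.sig = "uq"  ["uq"]
17. n3.env = 24  [(if A.tag then A.hot else C.lim) + 22]
18. n9.live = -7  [D.lab + B.env - 22]
19. n10.hot = 30  [A₀.live + 37]
20. n10.depth = 7  [A₀.live * 2 + 21]
21. n11.cnt = true  [terminal]
22. n12.key = -3  [terminal]
23. n10.sig = "up"  ["up"]
24. n10.env = 16  [B.depth + 9]
25. n13.live = 22  [B.env + 6]
26. n14.key = 7  [terminal]
27. n15.key = "kk"  [terminal]
28. n16.cnt = true  [terminal]
29. n13.depth = 13  [(if g.cnt then A.live else f.key) - 9]
30. n13.hot = -3  [len(e.key) - 5]
31. n13.tag = false  [g.cnt == false]
32. n9.depth = 29  [A₁.hot + 32]
33. n9.hot = 19  [B.env + A₁.hot + 6]
34. n9.tag = false  [A₀.live == A₁.depth]
35. n2.hot = "uv"  ["uv"]
36. n0.pre = 30  [30]
37. n0.acc = 30  [len(D.hot) + 28]

13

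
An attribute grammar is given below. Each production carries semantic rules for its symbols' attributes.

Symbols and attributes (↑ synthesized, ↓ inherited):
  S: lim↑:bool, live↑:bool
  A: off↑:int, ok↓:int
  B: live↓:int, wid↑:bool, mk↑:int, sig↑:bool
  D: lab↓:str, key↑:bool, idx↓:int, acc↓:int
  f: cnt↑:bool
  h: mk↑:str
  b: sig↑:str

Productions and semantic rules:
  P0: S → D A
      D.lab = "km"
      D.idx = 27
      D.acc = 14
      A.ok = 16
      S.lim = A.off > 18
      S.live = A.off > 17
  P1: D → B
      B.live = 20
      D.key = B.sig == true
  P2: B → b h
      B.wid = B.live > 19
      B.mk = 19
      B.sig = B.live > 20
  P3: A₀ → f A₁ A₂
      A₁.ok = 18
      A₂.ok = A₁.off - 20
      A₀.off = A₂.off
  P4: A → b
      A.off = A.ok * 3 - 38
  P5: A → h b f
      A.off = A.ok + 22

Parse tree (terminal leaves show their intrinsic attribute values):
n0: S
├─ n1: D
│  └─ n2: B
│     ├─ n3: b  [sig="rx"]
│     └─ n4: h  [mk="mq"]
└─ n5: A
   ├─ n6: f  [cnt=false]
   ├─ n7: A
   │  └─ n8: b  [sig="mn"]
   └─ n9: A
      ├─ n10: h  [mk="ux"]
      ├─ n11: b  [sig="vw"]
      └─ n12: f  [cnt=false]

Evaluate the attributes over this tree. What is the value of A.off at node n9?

1. n1.lab = "km"  ["km"]
2. n1.idx = 27  [27]
3. n1.acc = 14  [14]
4. n2.live = 20  [20]
5. n3.sig = "rx"  [terminal]
6. n4.mk = "mq"  [terminal]
7. n2.wid = true  [B.live > 19]
8. n2.mk = 19  [19]
9. n2.sig = false  [B.live > 20]
10. n1.key = false  [B.sig == true]
11. n5.ok = 16  [16]
12. n6.cnt = false  [terminal]
13. n7.ok = 18  [18]
14. n8.sig = "mn"  [terminal]
15. n7.off = 16  [A.ok * 3 - 38]
16. n9.ok = -4  [A₁.off - 20]
17. n10.mk = "ux"  [terminal]
18. n11.sig = "vw"  [terminal]
19. n12.cnt = false  [terminal]
20. n9.off = 18  [A.ok + 22]
21. n5.off = 18  [A₂.off]
22. n0.lim = false  [A.off > 18]
23. n0.live = true  [A.off > 17]

18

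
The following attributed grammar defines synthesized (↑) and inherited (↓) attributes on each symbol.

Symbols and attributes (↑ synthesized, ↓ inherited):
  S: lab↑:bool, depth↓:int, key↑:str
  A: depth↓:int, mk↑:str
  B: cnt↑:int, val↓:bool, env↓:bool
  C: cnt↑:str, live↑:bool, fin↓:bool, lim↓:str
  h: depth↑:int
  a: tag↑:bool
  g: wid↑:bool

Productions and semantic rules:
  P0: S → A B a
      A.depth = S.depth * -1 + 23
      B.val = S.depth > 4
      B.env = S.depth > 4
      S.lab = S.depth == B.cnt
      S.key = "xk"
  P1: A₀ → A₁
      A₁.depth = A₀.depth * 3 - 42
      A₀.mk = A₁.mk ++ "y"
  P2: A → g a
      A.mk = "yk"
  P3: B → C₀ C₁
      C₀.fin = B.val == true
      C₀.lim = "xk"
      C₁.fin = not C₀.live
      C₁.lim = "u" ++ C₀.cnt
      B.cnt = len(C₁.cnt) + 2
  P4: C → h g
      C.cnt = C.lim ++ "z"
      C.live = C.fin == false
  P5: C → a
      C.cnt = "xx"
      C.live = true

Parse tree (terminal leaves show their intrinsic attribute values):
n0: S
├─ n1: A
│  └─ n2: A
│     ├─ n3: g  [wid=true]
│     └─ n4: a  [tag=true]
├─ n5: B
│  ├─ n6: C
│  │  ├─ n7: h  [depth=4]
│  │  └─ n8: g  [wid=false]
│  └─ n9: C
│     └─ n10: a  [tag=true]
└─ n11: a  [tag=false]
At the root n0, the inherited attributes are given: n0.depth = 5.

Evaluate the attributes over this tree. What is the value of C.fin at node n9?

true

1. n0.depth = 5  [given at root]
2. n1.depth = 18  [S.depth * -1 + 23]
3. n2.depth = 12  [A₀.depth * 3 - 42]
4. n3.wid = true  [terminal]
5. n4.tag = true  [terminal]
6. n2.mk = "yk"  ["yk"]
7. n1.mk = "yky"  [A₁.mk ++ "y"]
8. n5.val = true  [S.depth > 4]
9. n5.env = true  [S.depth > 4]
10. n6.fin = true  [B.val == true]
11. n6.lim = "xk"  ["xk"]
12. n7.depth = 4  [terminal]
13. n8.wid = false  [terminal]
14. n6.cnt = "xkz"  [C.lim ++ "z"]
15. n6.live = false  [C.fin == false]
16. n9.fin = true  [not C₀.live]
17. n9.lim = "uxkz"  ["u" ++ C₀.cnt]
18. n10.tag = true  [terminal]
19. n9.cnt = "xx"  ["xx"]
20. n9.live = true  [true]
21. n5.cnt = 4  [len(C₁.cnt) + 2]
22. n11.tag = false  [terminal]
23. n0.lab = false  [S.depth == B.cnt]
24. n0.key = "xk"  ["xk"]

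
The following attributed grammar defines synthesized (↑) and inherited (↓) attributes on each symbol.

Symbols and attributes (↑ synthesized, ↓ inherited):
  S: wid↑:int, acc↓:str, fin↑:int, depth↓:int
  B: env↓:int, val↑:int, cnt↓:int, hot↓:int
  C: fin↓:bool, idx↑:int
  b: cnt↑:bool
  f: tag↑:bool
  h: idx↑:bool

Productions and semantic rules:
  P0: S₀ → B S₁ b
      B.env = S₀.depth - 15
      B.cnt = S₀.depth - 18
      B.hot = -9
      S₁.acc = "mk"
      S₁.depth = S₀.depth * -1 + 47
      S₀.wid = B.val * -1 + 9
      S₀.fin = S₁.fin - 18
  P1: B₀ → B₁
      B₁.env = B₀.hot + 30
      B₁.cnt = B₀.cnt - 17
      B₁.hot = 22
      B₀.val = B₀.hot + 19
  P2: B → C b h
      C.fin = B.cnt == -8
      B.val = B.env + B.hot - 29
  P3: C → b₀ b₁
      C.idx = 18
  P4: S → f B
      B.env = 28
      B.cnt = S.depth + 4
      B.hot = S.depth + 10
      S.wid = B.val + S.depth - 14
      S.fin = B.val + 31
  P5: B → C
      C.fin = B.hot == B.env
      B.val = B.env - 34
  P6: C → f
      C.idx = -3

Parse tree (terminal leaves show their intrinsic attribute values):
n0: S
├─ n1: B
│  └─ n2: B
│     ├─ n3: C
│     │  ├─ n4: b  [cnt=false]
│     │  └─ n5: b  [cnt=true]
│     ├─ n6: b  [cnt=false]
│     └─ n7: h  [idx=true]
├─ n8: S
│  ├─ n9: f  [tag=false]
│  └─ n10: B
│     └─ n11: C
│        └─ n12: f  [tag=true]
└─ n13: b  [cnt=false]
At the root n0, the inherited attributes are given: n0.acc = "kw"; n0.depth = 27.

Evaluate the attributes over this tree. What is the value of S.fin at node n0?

7

1. n0.acc = "kw"  [given at root]
2. n0.depth = 27  [given at root]
3. n1.env = 12  [S₀.depth - 15]
4. n1.cnt = 9  [S₀.depth - 18]
5. n1.hot = -9  [-9]
6. n2.env = 21  [B₀.hot + 30]
7. n2.cnt = -8  [B₀.cnt - 17]
8. n2.hot = 22  [22]
9. n3.fin = true  [B.cnt == -8]
10. n4.cnt = false  [terminal]
11. n5.cnt = true  [terminal]
12. n3.idx = 18  [18]
13. n6.cnt = false  [terminal]
14. n7.idx = true  [terminal]
15. n2.val = 14  [B.env + B.hot - 29]
16. n1.val = 10  [B₀.hot + 19]
17. n8.acc = "mk"  ["mk"]
18. n8.depth = 20  [S₀.depth * -1 + 47]
19. n9.tag = false  [terminal]
20. n10.env = 28  [28]
21. n10.cnt = 24  [S.depth + 4]
22. n10.hot = 30  [S.depth + 10]
23. n11.fin = false  [B.hot == B.env]
24. n12.tag = true  [terminal]
25. n11.idx = -3  [-3]
26. n10.val = -6  [B.env - 34]
27. n8.wid = 0  [B.val + S.depth - 14]
28. n8.fin = 25  [B.val + 31]
29. n13.cnt = false  [terminal]
30. n0.wid = -1  [B.val * -1 + 9]
31. n0.fin = 7  [S₁.fin - 18]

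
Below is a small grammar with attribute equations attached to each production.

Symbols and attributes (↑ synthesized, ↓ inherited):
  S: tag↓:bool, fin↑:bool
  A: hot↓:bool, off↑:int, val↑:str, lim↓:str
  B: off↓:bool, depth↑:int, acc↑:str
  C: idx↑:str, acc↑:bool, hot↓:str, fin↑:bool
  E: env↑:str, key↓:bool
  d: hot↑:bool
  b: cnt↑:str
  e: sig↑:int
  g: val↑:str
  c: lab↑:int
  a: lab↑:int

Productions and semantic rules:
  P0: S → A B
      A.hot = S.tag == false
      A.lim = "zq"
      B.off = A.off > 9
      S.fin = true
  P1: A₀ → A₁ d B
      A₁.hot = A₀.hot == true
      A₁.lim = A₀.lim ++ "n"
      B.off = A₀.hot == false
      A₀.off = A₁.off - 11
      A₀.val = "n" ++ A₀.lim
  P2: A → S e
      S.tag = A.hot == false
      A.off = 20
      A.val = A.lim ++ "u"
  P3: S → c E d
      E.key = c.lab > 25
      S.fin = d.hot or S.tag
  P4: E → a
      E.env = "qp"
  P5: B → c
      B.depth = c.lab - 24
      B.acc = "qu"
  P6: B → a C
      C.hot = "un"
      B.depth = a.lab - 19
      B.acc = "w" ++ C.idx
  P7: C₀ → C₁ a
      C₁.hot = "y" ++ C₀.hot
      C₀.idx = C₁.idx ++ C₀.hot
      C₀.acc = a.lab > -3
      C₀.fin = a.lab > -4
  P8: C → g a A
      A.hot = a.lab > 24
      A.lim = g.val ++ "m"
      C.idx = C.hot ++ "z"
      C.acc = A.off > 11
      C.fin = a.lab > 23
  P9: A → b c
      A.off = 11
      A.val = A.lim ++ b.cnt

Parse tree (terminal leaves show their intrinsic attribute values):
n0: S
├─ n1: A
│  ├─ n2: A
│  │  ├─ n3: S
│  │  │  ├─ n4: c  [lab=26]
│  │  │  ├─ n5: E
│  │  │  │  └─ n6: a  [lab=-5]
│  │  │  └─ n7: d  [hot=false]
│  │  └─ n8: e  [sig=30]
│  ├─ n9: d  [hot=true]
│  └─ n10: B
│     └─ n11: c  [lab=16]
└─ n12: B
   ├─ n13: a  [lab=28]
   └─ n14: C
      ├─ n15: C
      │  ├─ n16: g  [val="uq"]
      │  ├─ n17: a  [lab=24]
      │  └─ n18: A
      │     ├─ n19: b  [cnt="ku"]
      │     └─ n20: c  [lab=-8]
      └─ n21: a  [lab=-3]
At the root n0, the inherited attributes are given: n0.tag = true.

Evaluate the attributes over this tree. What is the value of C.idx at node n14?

1. n0.tag = true  [given at root]
2. n1.hot = false  [S.tag == false]
3. n1.lim = "zq"  ["zq"]
4. n2.hot = false  [A₀.hot == true]
5. n2.lim = "zqn"  [A₀.lim ++ "n"]
6. n3.tag = true  [A.hot == false]
7. n4.lab = 26  [terminal]
8. n5.key = true  [c.lab > 25]
9. n6.lab = -5  [terminal]
10. n5.env = "qp"  ["qp"]
11. n7.hot = false  [terminal]
12. n3.fin = true  [d.hot or S.tag]
13. n8.sig = 30  [terminal]
14. n2.off = 20  [20]
15. n2.val = "zqnu"  [A.lim ++ "u"]
16. n9.hot = true  [terminal]
17. n10.off = true  [A₀.hot == false]
18. n11.lab = 16  [terminal]
19. n10.depth = -8  [c.lab - 24]
20. n10.acc = "qu"  ["qu"]
21. n1.off = 9  [A₁.off - 11]
22. n1.val = "nzq"  ["n" ++ A₀.lim]
23. n12.off = false  [A.off > 9]
24. n13.lab = 28  [terminal]
25. n14.hot = "un"  ["un"]
26. n15.hot = "yun"  ["y" ++ C₀.hot]
27. n16.val = "uq"  [terminal]
28. n17.lab = 24  [terminal]
29. n18.hot = false  [a.lab > 24]
30. n18.lim = "uqm"  [g.val ++ "m"]
31. n19.cnt = "ku"  [terminal]
32. n20.lab = -8  [terminal]
33. n18.off = 11  [11]
34. n18.val = "uqmku"  [A.lim ++ b.cnt]
35. n15.idx = "yunz"  [C.hot ++ "z"]
36. n15.acc = false  [A.off > 11]
37. n15.fin = true  [a.lab > 23]
38. n21.lab = -3  [terminal]
39. n14.idx = "yunzun"  [C₁.idx ++ C₀.hot]
40. n14.acc = false  [a.lab > -3]
41. n14.fin = true  [a.lab > -4]
42. n12.depth = 9  [a.lab - 19]
43. n12.acc = "wyunzun"  ["w" ++ C.idx]
44. n0.fin = true  [true]

"yunzun"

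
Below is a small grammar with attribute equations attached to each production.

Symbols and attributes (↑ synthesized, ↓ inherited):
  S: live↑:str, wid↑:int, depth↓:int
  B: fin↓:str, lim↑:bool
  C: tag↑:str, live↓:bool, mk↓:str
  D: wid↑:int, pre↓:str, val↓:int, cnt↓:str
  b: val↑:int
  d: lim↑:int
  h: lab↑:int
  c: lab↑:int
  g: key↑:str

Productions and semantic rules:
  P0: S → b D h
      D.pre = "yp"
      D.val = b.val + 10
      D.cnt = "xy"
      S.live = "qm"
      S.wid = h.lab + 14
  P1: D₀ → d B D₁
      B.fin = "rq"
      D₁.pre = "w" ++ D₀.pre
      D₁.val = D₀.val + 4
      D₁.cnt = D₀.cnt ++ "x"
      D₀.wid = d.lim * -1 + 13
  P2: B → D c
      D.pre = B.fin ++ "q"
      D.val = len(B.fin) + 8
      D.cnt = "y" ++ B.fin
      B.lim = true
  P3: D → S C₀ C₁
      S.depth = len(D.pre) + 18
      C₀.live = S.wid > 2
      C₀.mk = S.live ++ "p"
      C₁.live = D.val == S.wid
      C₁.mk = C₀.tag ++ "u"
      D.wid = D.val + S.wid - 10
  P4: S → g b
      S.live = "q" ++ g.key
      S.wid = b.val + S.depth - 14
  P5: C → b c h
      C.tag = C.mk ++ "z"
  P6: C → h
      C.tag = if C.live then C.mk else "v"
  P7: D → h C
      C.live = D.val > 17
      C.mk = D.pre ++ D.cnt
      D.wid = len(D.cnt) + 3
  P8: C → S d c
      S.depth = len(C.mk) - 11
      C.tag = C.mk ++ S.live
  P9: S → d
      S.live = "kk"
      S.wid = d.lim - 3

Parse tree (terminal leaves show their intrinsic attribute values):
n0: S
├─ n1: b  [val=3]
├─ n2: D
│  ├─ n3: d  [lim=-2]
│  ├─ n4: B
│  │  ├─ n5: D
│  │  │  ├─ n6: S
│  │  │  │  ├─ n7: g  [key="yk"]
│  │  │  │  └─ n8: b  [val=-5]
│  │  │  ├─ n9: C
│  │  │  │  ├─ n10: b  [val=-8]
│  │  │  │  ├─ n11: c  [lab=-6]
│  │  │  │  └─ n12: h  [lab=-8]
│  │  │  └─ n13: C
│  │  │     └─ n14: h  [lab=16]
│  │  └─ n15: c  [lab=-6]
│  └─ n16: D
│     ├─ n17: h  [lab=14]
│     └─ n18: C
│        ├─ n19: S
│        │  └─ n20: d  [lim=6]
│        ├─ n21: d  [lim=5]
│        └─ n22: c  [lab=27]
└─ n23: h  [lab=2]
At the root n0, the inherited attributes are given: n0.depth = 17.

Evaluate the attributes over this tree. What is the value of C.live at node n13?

1. n0.depth = 17  [given at root]
2. n1.val = 3  [terminal]
3. n2.pre = "yp"  ["yp"]
4. n2.val = 13  [b.val + 10]
5. n2.cnt = "xy"  ["xy"]
6. n3.lim = -2  [terminal]
7. n4.fin = "rq"  ["rq"]
8. n5.pre = "rqq"  [B.fin ++ "q"]
9. n5.val = 10  [len(B.fin) + 8]
10. n5.cnt = "yrq"  ["y" ++ B.fin]
11. n6.depth = 21  [len(D.pre) + 18]
12. n7.key = "yk"  [terminal]
13. n8.val = -5  [terminal]
14. n6.live = "qyk"  ["q" ++ g.key]
15. n6.wid = 2  [b.val + S.depth - 14]
16. n9.live = false  [S.wid > 2]
17. n9.mk = "qykp"  [S.live ++ "p"]
18. n10.val = -8  [terminal]
19. n11.lab = -6  [terminal]
20. n12.lab = -8  [terminal]
21. n9.tag = "qykpz"  [C.mk ++ "z"]
22. n13.live = false  [D.val == S.wid]
23. n13.mk = "qykpzu"  [C₀.tag ++ "u"]
24. n14.lab = 16  [terminal]
25. n13.tag = "v"  [if C.live then C.mk else "v"]
26. n5.wid = 2  [D.val + S.wid - 10]
27. n15.lab = -6  [terminal]
28. n4.lim = true  [true]
29. n16.pre = "wyp"  ["w" ++ D₀.pre]
30. n16.val = 17  [D₀.val + 4]
31. n16.cnt = "xyx"  [D₀.cnt ++ "x"]
32. n17.lab = 14  [terminal]
33. n18.live = false  [D.val > 17]
34. n18.mk = "wypxyx"  [D.pre ++ D.cnt]
35. n19.depth = -5  [len(C.mk) - 11]
36. n20.lim = 6  [terminal]
37. n19.live = "kk"  ["kk"]
38. n19.wid = 3  [d.lim - 3]
39. n21.lim = 5  [terminal]
40. n22.lab = 27  [terminal]
41. n18.tag = "wypxyxkk"  [C.mk ++ S.live]
42. n16.wid = 6  [len(D.cnt) + 3]
43. n2.wid = 15  [d.lim * -1 + 13]
44. n23.lab = 2  [terminal]
45. n0.live = "qm"  ["qm"]
46. n0.wid = 16  [h.lab + 14]

false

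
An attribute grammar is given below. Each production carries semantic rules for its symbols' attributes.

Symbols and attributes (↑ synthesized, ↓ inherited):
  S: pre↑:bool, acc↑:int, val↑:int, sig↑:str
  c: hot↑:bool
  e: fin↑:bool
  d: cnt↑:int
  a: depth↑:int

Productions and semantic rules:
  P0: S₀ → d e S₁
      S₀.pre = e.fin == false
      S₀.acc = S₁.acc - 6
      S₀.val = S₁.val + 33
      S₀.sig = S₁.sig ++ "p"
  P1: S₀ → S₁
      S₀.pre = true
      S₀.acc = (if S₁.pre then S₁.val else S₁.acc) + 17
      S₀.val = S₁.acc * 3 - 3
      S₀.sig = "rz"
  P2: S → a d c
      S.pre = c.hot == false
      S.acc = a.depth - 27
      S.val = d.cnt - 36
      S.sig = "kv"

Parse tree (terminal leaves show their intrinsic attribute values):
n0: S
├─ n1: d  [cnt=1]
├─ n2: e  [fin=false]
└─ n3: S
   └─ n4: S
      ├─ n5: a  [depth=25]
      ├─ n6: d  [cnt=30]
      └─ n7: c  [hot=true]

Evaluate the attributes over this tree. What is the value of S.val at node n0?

24

1. n1.cnt = 1  [terminal]
2. n2.fin = false  [terminal]
3. n5.depth = 25  [terminal]
4. n6.cnt = 30  [terminal]
5. n7.hot = true  [terminal]
6. n4.pre = false  [c.hot == false]
7. n4.acc = -2  [a.depth - 27]
8. n4.val = -6  [d.cnt - 36]
9. n4.sig = "kv"  ["kv"]
10. n3.pre = true  [true]
11. n3.acc = 15  [(if S₁.pre then S₁.val else S₁.acc) + 17]
12. n3.val = -9  [S₁.acc * 3 - 3]
13. n3.sig = "rz"  ["rz"]
14. n0.pre = true  [e.fin == false]
15. n0.acc = 9  [S₁.acc - 6]
16. n0.val = 24  [S₁.val + 33]
17. n0.sig = "rzp"  [S₁.sig ++ "p"]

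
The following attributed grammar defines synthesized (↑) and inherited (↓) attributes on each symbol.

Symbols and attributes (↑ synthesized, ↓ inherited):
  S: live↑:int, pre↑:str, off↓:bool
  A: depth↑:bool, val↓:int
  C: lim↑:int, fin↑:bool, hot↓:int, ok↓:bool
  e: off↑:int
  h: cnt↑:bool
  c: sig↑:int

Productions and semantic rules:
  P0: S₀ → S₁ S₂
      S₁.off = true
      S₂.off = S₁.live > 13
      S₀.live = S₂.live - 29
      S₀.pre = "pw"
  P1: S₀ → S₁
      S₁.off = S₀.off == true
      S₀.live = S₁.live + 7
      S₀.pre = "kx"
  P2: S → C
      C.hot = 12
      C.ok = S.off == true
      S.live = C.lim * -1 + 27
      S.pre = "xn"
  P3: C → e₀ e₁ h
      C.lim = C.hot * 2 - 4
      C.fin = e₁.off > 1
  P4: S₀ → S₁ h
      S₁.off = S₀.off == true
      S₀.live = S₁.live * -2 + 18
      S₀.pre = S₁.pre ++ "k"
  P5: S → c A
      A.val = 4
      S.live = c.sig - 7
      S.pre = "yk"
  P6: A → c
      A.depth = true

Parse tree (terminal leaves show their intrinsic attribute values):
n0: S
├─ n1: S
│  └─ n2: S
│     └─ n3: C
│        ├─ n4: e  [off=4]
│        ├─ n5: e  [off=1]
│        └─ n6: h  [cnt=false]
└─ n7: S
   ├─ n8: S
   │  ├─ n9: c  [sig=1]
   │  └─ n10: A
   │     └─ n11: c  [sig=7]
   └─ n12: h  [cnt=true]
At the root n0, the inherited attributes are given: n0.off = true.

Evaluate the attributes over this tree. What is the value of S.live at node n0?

1. n0.off = true  [given at root]
2. n1.off = true  [true]
3. n2.off = true  [S₀.off == true]
4. n3.hot = 12  [12]
5. n3.ok = true  [S.off == true]
6. n4.off = 4  [terminal]
7. n5.off = 1  [terminal]
8. n6.cnt = false  [terminal]
9. n3.lim = 20  [C.hot * 2 - 4]
10. n3.fin = false  [e₁.off > 1]
11. n2.live = 7  [C.lim * -1 + 27]
12. n2.pre = "xn"  ["xn"]
13. n1.live = 14  [S₁.live + 7]
14. n1.pre = "kx"  ["kx"]
15. n7.off = true  [S₁.live > 13]
16. n8.off = true  [S₀.off == true]
17. n9.sig = 1  [terminal]
18. n10.val = 4  [4]
19. n11.sig = 7  [terminal]
20. n10.depth = true  [true]
21. n8.live = -6  [c.sig - 7]
22. n8.pre = "yk"  ["yk"]
23. n12.cnt = true  [terminal]
24. n7.live = 30  [S₁.live * -2 + 18]
25. n7.pre = "ykk"  [S₁.pre ++ "k"]
26. n0.live = 1  [S₂.live - 29]
27. n0.pre = "pw"  ["pw"]

1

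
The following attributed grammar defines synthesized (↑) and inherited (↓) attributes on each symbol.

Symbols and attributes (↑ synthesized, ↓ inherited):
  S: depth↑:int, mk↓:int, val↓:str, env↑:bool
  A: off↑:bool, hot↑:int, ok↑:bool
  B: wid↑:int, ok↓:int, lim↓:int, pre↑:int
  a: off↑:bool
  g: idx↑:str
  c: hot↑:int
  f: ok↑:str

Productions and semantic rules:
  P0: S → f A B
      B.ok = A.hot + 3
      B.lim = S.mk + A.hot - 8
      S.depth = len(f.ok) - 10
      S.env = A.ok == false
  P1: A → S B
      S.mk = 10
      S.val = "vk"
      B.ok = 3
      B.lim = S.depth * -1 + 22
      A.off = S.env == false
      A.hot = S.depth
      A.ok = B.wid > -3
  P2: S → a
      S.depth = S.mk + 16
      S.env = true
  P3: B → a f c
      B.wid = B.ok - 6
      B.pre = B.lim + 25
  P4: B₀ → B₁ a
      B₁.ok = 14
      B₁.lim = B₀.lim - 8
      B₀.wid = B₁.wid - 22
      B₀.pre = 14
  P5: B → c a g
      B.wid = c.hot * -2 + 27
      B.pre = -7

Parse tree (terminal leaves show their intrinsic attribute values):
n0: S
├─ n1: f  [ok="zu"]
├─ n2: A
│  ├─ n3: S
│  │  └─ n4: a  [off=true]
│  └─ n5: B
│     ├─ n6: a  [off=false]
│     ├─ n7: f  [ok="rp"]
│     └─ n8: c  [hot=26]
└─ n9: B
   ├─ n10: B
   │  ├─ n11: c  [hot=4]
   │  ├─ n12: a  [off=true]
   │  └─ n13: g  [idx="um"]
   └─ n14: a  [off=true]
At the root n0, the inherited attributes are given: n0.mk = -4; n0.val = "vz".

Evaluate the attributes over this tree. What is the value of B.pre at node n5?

1. n0.mk = -4  [given at root]
2. n0.val = "vz"  [given at root]
3. n1.ok = "zu"  [terminal]
4. n3.mk = 10  [10]
5. n3.val = "vk"  ["vk"]
6. n4.off = true  [terminal]
7. n3.depth = 26  [S.mk + 16]
8. n3.env = true  [true]
9. n5.ok = 3  [3]
10. n5.lim = -4  [S.depth * -1 + 22]
11. n6.off = false  [terminal]
12. n7.ok = "rp"  [terminal]
13. n8.hot = 26  [terminal]
14. n5.wid = -3  [B.ok - 6]
15. n5.pre = 21  [B.lim + 25]
16. n2.off = false  [S.env == false]
17. n2.hot = 26  [S.depth]
18. n2.ok = false  [B.wid > -3]
19. n9.ok = 29  [A.hot + 3]
20. n9.lim = 14  [S.mk + A.hot - 8]
21. n10.ok = 14  [14]
22. n10.lim = 6  [B₀.lim - 8]
23. n11.hot = 4  [terminal]
24. n12.off = true  [terminal]
25. n13.idx = "um"  [terminal]
26. n10.wid = 19  [c.hot * -2 + 27]
27. n10.pre = -7  [-7]
28. n14.off = true  [terminal]
29. n9.wid = -3  [B₁.wid - 22]
30. n9.pre = 14  [14]
31. n0.depth = -8  [len(f.ok) - 10]
32. n0.env = true  [A.ok == false]

21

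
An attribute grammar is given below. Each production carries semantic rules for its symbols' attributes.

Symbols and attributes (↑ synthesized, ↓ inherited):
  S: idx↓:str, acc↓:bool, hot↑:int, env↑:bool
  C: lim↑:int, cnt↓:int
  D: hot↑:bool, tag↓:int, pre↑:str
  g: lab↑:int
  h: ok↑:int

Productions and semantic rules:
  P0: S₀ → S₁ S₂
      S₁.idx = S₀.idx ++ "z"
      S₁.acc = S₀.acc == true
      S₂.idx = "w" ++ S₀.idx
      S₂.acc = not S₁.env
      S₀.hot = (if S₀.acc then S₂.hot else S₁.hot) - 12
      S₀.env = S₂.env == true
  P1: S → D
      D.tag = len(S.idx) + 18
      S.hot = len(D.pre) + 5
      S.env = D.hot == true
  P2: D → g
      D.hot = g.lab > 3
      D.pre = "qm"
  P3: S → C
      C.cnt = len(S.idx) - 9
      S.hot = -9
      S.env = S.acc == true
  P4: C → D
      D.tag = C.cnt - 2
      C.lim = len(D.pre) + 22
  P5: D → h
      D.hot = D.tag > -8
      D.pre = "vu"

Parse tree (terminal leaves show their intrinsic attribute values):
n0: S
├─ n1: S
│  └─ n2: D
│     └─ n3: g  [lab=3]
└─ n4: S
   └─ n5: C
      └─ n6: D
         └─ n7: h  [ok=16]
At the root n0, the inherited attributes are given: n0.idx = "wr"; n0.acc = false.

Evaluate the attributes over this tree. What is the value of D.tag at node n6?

-8

1. n0.idx = "wr"  [given at root]
2. n0.acc = false  [given at root]
3. n1.idx = "wrz"  [S₀.idx ++ "z"]
4. n1.acc = false  [S₀.acc == true]
5. n2.tag = 21  [len(S.idx) + 18]
6. n3.lab = 3  [terminal]
7. n2.hot = false  [g.lab > 3]
8. n2.pre = "qm"  ["qm"]
9. n1.hot = 7  [len(D.pre) + 5]
10. n1.env = false  [D.hot == true]
11. n4.idx = "wwr"  ["w" ++ S₀.idx]
12. n4.acc = true  [not S₁.env]
13. n5.cnt = -6  [len(S.idx) - 9]
14. n6.tag = -8  [C.cnt - 2]
15. n7.ok = 16  [terminal]
16. n6.hot = false  [D.tag > -8]
17. n6.pre = "vu"  ["vu"]
18. n5.lim = 24  [len(D.pre) + 22]
19. n4.hot = -9  [-9]
20. n4.env = true  [S.acc == true]
21. n0.hot = -5  [(if S₀.acc then S₂.hot else S₁.hot) - 12]
22. n0.env = true  [S₂.env == true]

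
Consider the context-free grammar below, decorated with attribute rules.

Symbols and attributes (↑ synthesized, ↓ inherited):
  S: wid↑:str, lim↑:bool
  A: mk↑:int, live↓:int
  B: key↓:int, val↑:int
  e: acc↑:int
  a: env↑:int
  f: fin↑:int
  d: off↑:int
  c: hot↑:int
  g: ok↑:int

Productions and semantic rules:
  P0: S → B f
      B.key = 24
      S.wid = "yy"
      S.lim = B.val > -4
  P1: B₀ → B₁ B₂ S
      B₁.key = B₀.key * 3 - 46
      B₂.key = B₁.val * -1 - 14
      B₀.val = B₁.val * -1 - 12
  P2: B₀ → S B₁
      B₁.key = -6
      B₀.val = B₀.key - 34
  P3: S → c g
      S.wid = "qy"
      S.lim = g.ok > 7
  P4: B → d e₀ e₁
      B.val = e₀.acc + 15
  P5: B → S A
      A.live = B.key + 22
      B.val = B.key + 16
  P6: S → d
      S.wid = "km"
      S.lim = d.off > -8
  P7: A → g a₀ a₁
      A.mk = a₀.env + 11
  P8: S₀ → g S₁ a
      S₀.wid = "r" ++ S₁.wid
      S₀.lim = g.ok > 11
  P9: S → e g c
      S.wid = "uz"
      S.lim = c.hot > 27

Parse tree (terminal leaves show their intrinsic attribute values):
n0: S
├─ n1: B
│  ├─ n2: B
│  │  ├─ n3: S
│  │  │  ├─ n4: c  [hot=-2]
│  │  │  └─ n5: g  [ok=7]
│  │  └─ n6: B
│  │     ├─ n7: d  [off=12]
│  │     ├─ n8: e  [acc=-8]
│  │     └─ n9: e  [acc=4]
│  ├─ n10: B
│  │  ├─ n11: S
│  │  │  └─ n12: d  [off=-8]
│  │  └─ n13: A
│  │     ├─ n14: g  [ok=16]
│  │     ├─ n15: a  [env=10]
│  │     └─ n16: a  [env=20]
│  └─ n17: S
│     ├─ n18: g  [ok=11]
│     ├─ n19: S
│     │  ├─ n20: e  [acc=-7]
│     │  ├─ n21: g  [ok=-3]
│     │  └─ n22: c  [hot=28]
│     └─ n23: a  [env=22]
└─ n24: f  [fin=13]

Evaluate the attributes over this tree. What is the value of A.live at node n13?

16

1. n1.key = 24  [24]
2. n2.key = 26  [B₀.key * 3 - 46]
3. n4.hot = -2  [terminal]
4. n5.ok = 7  [terminal]
5. n3.wid = "qy"  ["qy"]
6. n3.lim = false  [g.ok > 7]
7. n6.key = -6  [-6]
8. n7.off = 12  [terminal]
9. n8.acc = -8  [terminal]
10. n9.acc = 4  [terminal]
11. n6.val = 7  [e₀.acc + 15]
12. n2.val = -8  [B₀.key - 34]
13. n10.key = -6  [B₁.val * -1 - 14]
14. n12.off = -8  [terminal]
15. n11.wid = "km"  ["km"]
16. n11.lim = false  [d.off > -8]
17. n13.live = 16  [B.key + 22]
18. n14.ok = 16  [terminal]
19. n15.env = 10  [terminal]
20. n16.env = 20  [terminal]
21. n13.mk = 21  [a₀.env + 11]
22. n10.val = 10  [B.key + 16]
23. n18.ok = 11  [terminal]
24. n20.acc = -7  [terminal]
25. n21.ok = -3  [terminal]
26. n22.hot = 28  [terminal]
27. n19.wid = "uz"  ["uz"]
28. n19.lim = true  [c.hot > 27]
29. n23.env = 22  [terminal]
30. n17.wid = "ruz"  ["r" ++ S₁.wid]
31. n17.lim = false  [g.ok > 11]
32. n1.val = -4  [B₁.val * -1 - 12]
33. n24.fin = 13  [terminal]
34. n0.wid = "yy"  ["yy"]
35. n0.lim = false  [B.val > -4]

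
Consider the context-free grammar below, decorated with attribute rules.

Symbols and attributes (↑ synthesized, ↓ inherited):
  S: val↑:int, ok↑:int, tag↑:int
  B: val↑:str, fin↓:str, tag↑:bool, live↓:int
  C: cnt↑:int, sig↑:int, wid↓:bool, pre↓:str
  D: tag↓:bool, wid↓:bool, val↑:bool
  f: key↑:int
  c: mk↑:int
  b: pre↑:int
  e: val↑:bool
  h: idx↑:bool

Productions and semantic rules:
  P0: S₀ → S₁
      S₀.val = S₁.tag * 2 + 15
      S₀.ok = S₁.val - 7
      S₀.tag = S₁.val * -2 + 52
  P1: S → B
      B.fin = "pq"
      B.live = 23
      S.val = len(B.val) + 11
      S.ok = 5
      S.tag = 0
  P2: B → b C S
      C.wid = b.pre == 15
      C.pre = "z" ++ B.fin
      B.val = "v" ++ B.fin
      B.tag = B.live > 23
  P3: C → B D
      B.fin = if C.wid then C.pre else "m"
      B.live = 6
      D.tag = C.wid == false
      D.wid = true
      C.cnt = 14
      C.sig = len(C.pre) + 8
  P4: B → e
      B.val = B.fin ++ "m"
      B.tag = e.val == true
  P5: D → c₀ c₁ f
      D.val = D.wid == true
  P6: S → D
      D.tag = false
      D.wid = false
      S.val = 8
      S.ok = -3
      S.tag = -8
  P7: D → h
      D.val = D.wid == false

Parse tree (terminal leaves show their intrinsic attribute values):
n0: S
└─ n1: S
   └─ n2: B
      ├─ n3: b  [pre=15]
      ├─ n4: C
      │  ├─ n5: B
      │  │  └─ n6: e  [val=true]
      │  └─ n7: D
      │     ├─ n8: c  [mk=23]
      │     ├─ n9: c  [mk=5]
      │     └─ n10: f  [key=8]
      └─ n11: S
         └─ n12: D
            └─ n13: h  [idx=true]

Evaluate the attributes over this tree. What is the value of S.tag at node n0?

24

1. n2.fin = "pq"  ["pq"]
2. n2.live = 23  [23]
3. n3.pre = 15  [terminal]
4. n4.wid = true  [b.pre == 15]
5. n4.pre = "zpq"  ["z" ++ B.fin]
6. n5.fin = "zpq"  [if C.wid then C.pre else "m"]
7. n5.live = 6  [6]
8. n6.val = true  [terminal]
9. n5.val = "zpqm"  [B.fin ++ "m"]
10. n5.tag = true  [e.val == true]
11. n7.tag = false  [C.wid == false]
12. n7.wid = true  [true]
13. n8.mk = 23  [terminal]
14. n9.mk = 5  [terminal]
15. n10.key = 8  [terminal]
16. n7.val = true  [D.wid == true]
17. n4.cnt = 14  [14]
18. n4.sig = 11  [len(C.pre) + 8]
19. n12.tag = false  [false]
20. n12.wid = false  [false]
21. n13.idx = true  [terminal]
22. n12.val = true  [D.wid == false]
23. n11.val = 8  [8]
24. n11.ok = -3  [-3]
25. n11.tag = -8  [-8]
26. n2.val = "vpq"  ["v" ++ B.fin]
27. n2.tag = false  [B.live > 23]
28. n1.val = 14  [len(B.val) + 11]
29. n1.ok = 5  [5]
30. n1.tag = 0  [0]
31. n0.val = 15  [S₁.tag * 2 + 15]
32. n0.ok = 7  [S₁.val - 7]
33. n0.tag = 24  [S₁.val * -2 + 52]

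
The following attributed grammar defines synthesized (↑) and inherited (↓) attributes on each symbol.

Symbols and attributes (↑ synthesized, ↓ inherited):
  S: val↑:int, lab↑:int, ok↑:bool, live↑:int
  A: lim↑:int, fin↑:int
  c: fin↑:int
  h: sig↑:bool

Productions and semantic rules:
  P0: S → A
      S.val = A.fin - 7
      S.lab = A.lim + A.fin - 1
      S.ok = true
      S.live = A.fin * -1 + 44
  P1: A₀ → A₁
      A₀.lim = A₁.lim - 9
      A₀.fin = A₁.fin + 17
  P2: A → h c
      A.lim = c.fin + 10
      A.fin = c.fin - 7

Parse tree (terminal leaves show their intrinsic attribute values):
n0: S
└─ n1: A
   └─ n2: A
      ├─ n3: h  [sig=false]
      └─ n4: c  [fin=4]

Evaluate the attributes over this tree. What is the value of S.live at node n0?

30

1. n3.sig = false  [terminal]
2. n4.fin = 4  [terminal]
3. n2.lim = 14  [c.fin + 10]
4. n2.fin = -3  [c.fin - 7]
5. n1.lim = 5  [A₁.lim - 9]
6. n1.fin = 14  [A₁.fin + 17]
7. n0.val = 7  [A.fin - 7]
8. n0.lab = 18  [A.lim + A.fin - 1]
9. n0.ok = true  [true]
10. n0.live = 30  [A.fin * -1 + 44]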